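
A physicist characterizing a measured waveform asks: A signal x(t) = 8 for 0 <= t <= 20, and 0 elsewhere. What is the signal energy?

Energy = integral of |x(t)|^2 dt over the signal duration
= 8^2 * 20 = 64 * 20 = 1280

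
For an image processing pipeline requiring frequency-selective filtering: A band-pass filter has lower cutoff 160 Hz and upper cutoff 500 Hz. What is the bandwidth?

Bandwidth = f_high - f_low
= 500 Hz - 160 Hz = 340 Hz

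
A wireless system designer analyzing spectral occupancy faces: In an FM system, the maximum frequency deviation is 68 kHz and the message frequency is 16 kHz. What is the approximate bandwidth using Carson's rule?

Carson's rule: BW = 2*(delta_f + f_m)
= 2*(68 + 16) kHz = 168 kHz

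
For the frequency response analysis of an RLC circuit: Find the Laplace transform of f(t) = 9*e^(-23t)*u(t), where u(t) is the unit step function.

Standard Laplace transform pair:
e^(-at)*u(t) <-> 1/(s+a)
With a = 23: L{9*e^(-23t)*u(t)} = 9/(s+23), ROC: Re(s) > -23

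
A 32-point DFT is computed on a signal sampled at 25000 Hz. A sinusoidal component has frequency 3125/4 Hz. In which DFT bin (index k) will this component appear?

DFT frequency resolution = f_s/N = 25000/32 = 3125/4 Hz
Bin index k = f_signal / resolution = 3125/4 / 3125/4 = 1
The signal frequency 3125/4 Hz falls in DFT bin k = 1.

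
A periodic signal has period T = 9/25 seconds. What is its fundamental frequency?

The fundamental frequency is the reciprocal of the period.
f = 1/T = 1/(9/25) = 25/9 Hz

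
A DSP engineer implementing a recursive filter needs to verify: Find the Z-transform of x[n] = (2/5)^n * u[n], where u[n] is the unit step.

The Z-transform of a^n * u[n] is z/(z-a) for |z| > |a|.
Here a = 2/5, so X(z) = z/(z - (2/5)) = 5z/(5z - 2)
ROC: |z| > 2/5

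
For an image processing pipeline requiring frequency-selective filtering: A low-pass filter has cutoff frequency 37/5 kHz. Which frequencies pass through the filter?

A low-pass filter passes all frequencies below the cutoff frequency 37/5 kHz and attenuates higher frequencies.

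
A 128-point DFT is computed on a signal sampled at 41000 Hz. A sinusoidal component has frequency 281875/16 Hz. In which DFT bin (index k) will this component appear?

DFT frequency resolution = f_s/N = 41000/128 = 5125/16 Hz
Bin index k = f_signal / resolution = 281875/16 / 5125/16 = 55
The signal frequency 281875/16 Hz falls in DFT bin k = 55.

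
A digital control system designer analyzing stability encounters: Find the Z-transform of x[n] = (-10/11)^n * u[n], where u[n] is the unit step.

The Z-transform of a^n * u[n] is z/(z-a) for |z| > |a|.
Here a = -10/11, so X(z) = z/(z - (-10/11)) = 11z/(11z + 10)
ROC: |z| > 10/11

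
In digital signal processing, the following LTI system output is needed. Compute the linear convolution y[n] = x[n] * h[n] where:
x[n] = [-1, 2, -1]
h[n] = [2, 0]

y[n] = sum_k x[k]*h[n-k]. Output length = len(x) + len(h) - 1 = 3 + 2 - 1 = 4.
y[0] = -1*2 = -2
y[1] = 2*2 + -1*0 = 4
y[2] = -1*2 + 2*0 = -2
y[3] = -1*0 = 0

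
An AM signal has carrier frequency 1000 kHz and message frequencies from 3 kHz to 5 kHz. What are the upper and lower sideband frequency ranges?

Upper sideband (USB) = fc + [fm_low, fm_high] = 1000 + [3, 5] = [1003, 1005] kHz
Lower sideband (LSB) = fc - [fm_high, fm_low] = 1000 - [5, 3] = [995, 997] kHz
Total occupied spectrum: 995 kHz to 1005 kHz (plus carrier at 1000 kHz)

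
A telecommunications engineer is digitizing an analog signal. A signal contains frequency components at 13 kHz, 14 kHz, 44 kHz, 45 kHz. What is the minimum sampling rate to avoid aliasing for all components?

The highest frequency component is f_max = 45 kHz.
Nyquist rate = 2 * f_max = 2 * 45 kHz = 90 kHz.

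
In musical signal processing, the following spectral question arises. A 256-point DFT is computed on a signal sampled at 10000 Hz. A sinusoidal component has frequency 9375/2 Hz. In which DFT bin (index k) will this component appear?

DFT frequency resolution = f_s/N = 10000/256 = 625/16 Hz
Bin index k = f_signal / resolution = 9375/2 / 625/16 = 120
The signal frequency 9375/2 Hz falls in DFT bin k = 120.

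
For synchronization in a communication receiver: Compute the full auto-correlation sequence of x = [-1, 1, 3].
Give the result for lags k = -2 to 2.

r_xx[k] = sum_m x[m]*x[m+k], indexed from 0, for k = -2 to 2:
  r_xx[-2] = x[2]*x[0] = -3
  r_xx[-1] = x[1]*x[0] + x[2]*x[1] = 2
  r_xx[0] = x[0]*x[0] + x[1]*x[1] + x[2]*x[2] = 11
  r_xx[1] = x[0]*x[1] + x[1]*x[2] = 2
  r_xx[2] = x[0]*x[2] = -3
r_xx = [-3, 2, 11, 2, -3]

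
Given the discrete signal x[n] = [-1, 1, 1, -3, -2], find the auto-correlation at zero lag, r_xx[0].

The auto-correlation at zero lag r_xx[0] equals the signal energy.
r_xx[0] = sum of x[n]^2 = (-1)^2 + 1^2 + 1^2 + (-3)^2 + (-2)^2
= 1 + 1 + 1 + 9 + 4 = 16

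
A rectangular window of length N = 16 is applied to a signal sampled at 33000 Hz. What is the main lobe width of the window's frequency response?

For a rectangular window of length N,
the main lobe width in frequency is 2*f_s/N.
= 2*33000/16 = 4125 Hz
This determines the minimum frequency separation for resolving two sinusoids.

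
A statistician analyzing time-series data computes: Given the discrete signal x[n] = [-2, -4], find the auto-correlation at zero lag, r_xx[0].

The auto-correlation at zero lag r_xx[0] equals the signal energy.
r_xx[0] = sum of x[n]^2 = (-2)^2 + (-4)^2
= 4 + 16 = 20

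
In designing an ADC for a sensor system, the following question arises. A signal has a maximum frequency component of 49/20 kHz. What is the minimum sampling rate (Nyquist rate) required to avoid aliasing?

By the Nyquist-Shannon sampling theorem,
the minimum sampling rate (Nyquist rate) must be at least 2 * f_max.
Nyquist rate = 2 * 49/20 kHz = 49/10 kHz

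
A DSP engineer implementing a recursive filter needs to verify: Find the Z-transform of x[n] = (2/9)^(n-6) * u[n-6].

Time-shifting property: if X(z) = Z{x[n]}, then Z{x[n-d]} = z^(-d) * X(z)
X(z) = z/(z - 2/9) for x[n] = (2/9)^n * u[n]
Z{x[n-6]} = z^(-6) * z/(z - 2/9) = z^(-5)/(z - 2/9)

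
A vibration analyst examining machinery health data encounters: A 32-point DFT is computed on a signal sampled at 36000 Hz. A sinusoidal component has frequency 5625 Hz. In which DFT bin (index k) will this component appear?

DFT frequency resolution = f_s/N = 36000/32 = 1125 Hz
Bin index k = f_signal / resolution = 5625 / 1125 = 5
The signal frequency 5625 Hz falls in DFT bin k = 5.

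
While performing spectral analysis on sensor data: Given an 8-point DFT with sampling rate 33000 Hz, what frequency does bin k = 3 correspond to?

The frequency of DFT bin k is: f_k = k * f_s / N
f_3 = 3 * 33000 / 8 = 12375 Hz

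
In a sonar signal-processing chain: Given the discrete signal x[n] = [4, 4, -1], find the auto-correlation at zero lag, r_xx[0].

The auto-correlation at zero lag r_xx[0] equals the signal energy.
r_xx[0] = sum of x[n]^2 = 4^2 + 4^2 + (-1)^2
= 16 + 16 + 1 = 33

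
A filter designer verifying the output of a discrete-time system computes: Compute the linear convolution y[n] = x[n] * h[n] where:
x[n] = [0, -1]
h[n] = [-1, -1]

y[n] = sum_k x[k]*h[n-k]. Output length = len(x) + len(h) - 1 = 2 + 2 - 1 = 3.
y[0] = 0*-1 = 0
y[1] = -1*-1 + 0*-1 = 1
y[2] = -1*-1 = 1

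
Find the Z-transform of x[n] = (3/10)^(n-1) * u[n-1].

Time-shifting property: if X(z) = Z{x[n]}, then Z{x[n-d]} = z^(-d) * X(z)
X(z) = z/(z - 3/10) for x[n] = (3/10)^n * u[n]
Z{x[n-1]} = z^(-1) * z/(z - 3/10) = 1/(z - 3/10)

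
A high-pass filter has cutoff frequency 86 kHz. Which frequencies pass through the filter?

A high-pass filter passes all frequencies above the cutoff frequency 86 kHz and attenuates lower frequencies.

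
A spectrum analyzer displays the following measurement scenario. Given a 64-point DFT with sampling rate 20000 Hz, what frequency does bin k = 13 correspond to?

The frequency of DFT bin k is: f_k = k * f_s / N
f_13 = 13 * 20000 / 64 = 8125/2 Hz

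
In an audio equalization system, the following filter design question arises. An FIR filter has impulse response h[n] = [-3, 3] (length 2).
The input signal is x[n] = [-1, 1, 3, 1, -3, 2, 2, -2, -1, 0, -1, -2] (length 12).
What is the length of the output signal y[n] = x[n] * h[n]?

For linear convolution, the output length is:
len(y) = len(x) + len(h) - 1 = 12 + 2 - 1 = 13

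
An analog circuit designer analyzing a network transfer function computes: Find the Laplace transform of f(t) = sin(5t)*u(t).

Standard pair: sin(wt)*u(t) <-> w/(s^2+w^2)
With w = 5: L{sin(5t)*u(t)} = 5/(s^2+25)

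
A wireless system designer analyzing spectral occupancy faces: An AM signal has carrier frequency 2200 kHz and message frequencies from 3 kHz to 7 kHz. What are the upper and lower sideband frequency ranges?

Upper sideband (USB) = fc + [fm_low, fm_high] = 2200 + [3, 7] = [2203, 2207] kHz
Lower sideband (LSB) = fc - [fm_high, fm_low] = 2200 - [7, 3] = [2193, 2197] kHz
Total occupied spectrum: 2193 kHz to 2207 kHz (plus carrier at 2200 kHz)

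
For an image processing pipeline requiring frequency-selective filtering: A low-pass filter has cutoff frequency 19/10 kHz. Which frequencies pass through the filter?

A low-pass filter passes all frequencies below the cutoff frequency 19/10 kHz and attenuates higher frequencies.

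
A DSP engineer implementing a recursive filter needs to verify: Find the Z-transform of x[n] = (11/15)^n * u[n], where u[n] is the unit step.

The Z-transform of a^n * u[n] is z/(z-a) for |z| > |a|.
Here a = 11/15, so X(z) = z/(z - (11/15)) = 15z/(15z - 11)
ROC: |z| > 11/15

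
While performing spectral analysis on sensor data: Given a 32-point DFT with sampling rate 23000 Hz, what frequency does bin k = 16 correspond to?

The frequency of DFT bin k is: f_k = k * f_s / N
f_16 = 16 * 23000 / 32 = 11500 Hz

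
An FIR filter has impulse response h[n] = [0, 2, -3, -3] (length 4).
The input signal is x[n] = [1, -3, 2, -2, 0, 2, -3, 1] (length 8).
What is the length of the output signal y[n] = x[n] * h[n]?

For linear convolution, the output length is:
len(y) = len(x) + len(h) - 1 = 8 + 4 - 1 = 11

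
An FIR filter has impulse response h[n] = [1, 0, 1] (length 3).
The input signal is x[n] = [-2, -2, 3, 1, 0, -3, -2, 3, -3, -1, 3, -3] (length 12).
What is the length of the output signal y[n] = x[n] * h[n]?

For linear convolution, the output length is:
len(y) = len(x) + len(h) - 1 = 12 + 3 - 1 = 14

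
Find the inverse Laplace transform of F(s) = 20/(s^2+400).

Standard pair: w/(s^2+w^2) <-> sin(wt)*u(t)
Recognize w^2 = 400, so w = 20; numerator 20 = 1*20.
f(t) = sin(20t)*u(t)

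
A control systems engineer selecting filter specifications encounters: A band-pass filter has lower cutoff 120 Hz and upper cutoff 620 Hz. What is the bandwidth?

Bandwidth = f_high - f_low
= 620 Hz - 120 Hz = 500 Hz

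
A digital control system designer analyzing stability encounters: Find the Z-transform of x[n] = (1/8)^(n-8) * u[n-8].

Time-shifting property: if X(z) = Z{x[n]}, then Z{x[n-d]} = z^(-d) * X(z)
X(z) = z/(z - 1/8) for x[n] = (1/8)^n * u[n]
Z{x[n-8]} = z^(-8) * z/(z - 1/8) = z^(-7)/(z - 1/8)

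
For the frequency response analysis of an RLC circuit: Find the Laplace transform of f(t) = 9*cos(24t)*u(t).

Standard pair: cos(wt)*u(t) <-> s/(s^2+w^2)
With w = 24: L{9*cos(24t)*u(t)} = 9s/(s^2+576)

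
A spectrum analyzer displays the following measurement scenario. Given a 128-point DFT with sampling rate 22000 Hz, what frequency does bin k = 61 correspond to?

The frequency of DFT bin k is: f_k = k * f_s / N
f_61 = 61 * 22000 / 128 = 83875/8 Hz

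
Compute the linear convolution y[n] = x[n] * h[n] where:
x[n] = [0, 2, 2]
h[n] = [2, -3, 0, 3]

y[n] = sum_k x[k]*h[n-k]. Output length = len(x) + len(h) - 1 = 3 + 4 - 1 = 6.
y[0] = 0*2 = 0
y[1] = 2*2 + 0*-3 = 4
y[2] = 2*2 + 2*-3 + 0*0 = -2
y[3] = 2*-3 + 2*0 + 0*3 = -6
y[4] = 2*0 + 2*3 = 6
y[5] = 2*3 = 6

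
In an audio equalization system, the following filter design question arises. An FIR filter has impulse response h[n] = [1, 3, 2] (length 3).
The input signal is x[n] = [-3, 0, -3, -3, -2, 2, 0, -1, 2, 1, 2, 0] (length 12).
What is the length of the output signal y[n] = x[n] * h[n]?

For linear convolution, the output length is:
len(y) = len(x) + len(h) - 1 = 12 + 3 - 1 = 14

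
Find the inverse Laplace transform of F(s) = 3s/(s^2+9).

Standard pair: s/(s^2+w^2) <-> cos(wt)*u(t)
With k=3, w=3: f(t) = 3*cos(3t)*u(t)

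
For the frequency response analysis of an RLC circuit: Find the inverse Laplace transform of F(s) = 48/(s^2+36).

Standard pair: w/(s^2+w^2) <-> sin(wt)*u(t)
Recognize w^2 = 36, so w = 6; numerator 48 = 8*6.
f(t) = 8*sin(6t)*u(t)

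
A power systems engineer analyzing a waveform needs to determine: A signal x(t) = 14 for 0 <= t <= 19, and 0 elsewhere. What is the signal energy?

Energy = integral of |x(t)|^2 dt over the signal duration
= 14^2 * 19 = 196 * 19 = 3724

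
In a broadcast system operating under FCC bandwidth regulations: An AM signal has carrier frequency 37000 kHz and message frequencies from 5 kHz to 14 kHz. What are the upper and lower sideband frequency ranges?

Upper sideband (USB) = fc + [fm_low, fm_high] = 37000 + [5, 14] = [37005, 37014] kHz
Lower sideband (LSB) = fc - [fm_high, fm_low] = 37000 - [14, 5] = [36986, 36995] kHz
Total occupied spectrum: 36986 kHz to 37014 kHz (plus carrier at 37000 kHz)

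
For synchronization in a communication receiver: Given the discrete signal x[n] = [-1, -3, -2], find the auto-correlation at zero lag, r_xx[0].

The auto-correlation at zero lag r_xx[0] equals the signal energy.
r_xx[0] = sum of x[n]^2 = (-1)^2 + (-3)^2 + (-2)^2
= 1 + 9 + 4 = 14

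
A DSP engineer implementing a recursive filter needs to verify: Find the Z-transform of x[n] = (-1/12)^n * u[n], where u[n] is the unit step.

The Z-transform of a^n * u[n] is z/(z-a) for |z| > |a|.
Here a = -1/12, so X(z) = z/(z - (-1/12)) = 12z/(12z + 1)
ROC: |z| > 1/12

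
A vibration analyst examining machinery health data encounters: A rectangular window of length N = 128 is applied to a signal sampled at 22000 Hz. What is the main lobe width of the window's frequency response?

For a rectangular window of length N,
the main lobe width in frequency is 2*f_s/N.
= 2*22000/128 = 1375/4 Hz
This determines the minimum frequency separation for resolving two sinusoids.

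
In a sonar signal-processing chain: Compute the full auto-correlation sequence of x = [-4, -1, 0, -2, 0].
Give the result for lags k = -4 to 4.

r_xx[k] = sum_m x[m]*x[m+k], indexed from 0, for k = -4 to 4:
  r_xx[-4] = x[4]*x[0] = 0
  r_xx[-3] = x[3]*x[0] + x[4]*x[1] = 8
  r_xx[-2] = x[2]*x[0] + x[3]*x[1] + x[4]*x[2] = 2
  r_xx[-1] = x[1]*x[0] + x[2]*x[1] + x[3]*x[2] + x[4]*x[3] = 4
  r_xx[0] = x[0]*x[0] + x[1]*x[1] + x[2]*x[2] + x[3]*x[3] + x[4]*x[4] = 21
  r_xx[1] = x[0]*x[1] + x[1]*x[2] + x[2]*x[3] + x[3]*x[4] = 4
  r_xx[2] = x[0]*x[2] + x[1]*x[3] + x[2]*x[4] = 2
  r_xx[3] = x[0]*x[3] + x[1]*x[4] = 8
  r_xx[4] = x[0]*x[4] = 0
r_xx = [0, 8, 2, 4, 21, 4, 2, 8, 0]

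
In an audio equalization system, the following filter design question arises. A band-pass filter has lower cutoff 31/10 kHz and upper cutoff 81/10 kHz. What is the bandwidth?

Bandwidth = f_high - f_low
= 81/10 kHz - 31/10 kHz = 5 kHz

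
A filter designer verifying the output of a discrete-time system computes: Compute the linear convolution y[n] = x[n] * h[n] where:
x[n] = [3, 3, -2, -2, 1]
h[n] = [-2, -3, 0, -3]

y[n] = sum_k x[k]*h[n-k]. Output length = len(x) + len(h) - 1 = 5 + 4 - 1 = 8.
y[0] = 3*-2 = -6
y[1] = 3*-2 + 3*-3 = -15
y[2] = -2*-2 + 3*-3 + 3*0 = -5
y[3] = -2*-2 + -2*-3 + 3*0 + 3*-3 = 1
y[4] = 1*-2 + -2*-3 + -2*0 + 3*-3 = -5
y[5] = 1*-3 + -2*0 + -2*-3 = 3
y[6] = 1*0 + -2*-3 = 6
y[7] = 1*-3 = -3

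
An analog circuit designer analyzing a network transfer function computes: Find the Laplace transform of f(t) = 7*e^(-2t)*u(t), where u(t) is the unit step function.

Standard Laplace transform pair:
e^(-at)*u(t) <-> 1/(s+a)
With a = 2: L{7*e^(-2t)*u(t)} = 7/(s+2), ROC: Re(s) > -2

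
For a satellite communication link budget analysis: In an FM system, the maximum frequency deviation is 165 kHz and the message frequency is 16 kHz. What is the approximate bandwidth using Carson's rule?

Carson's rule: BW = 2*(delta_f + f_m)
= 2*(165 + 16) kHz = 362 kHz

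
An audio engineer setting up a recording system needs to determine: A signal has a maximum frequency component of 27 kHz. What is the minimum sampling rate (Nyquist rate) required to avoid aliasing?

By the Nyquist-Shannon sampling theorem,
the minimum sampling rate (Nyquist rate) must be at least 2 * f_max.
Nyquist rate = 2 * 27 kHz = 54 kHz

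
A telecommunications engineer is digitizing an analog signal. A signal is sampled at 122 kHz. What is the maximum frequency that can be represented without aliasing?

The maximum frequency that can be represented without aliasing
is the Nyquist frequency: f_max = f_s / 2 = 122 kHz / 2 = 61 kHz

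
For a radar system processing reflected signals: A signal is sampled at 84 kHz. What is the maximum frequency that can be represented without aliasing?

The maximum frequency that can be represented without aliasing
is the Nyquist frequency: f_max = f_s / 2 = 84 kHz / 2 = 42 kHz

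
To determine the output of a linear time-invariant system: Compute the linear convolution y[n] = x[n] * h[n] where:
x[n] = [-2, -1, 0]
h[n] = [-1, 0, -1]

y[n] = sum_k x[k]*h[n-k]. Output length = len(x) + len(h) - 1 = 3 + 3 - 1 = 5.
y[0] = -2*-1 = 2
y[1] = -1*-1 + -2*0 = 1
y[2] = 0*-1 + -1*0 + -2*-1 = 2
y[3] = 0*0 + -1*-1 = 1
y[4] = 0*-1 = 0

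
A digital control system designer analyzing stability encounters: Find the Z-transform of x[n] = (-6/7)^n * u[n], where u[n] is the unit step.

The Z-transform of a^n * u[n] is z/(z-a) for |z| > |a|.
Here a = -6/7, so X(z) = z/(z - (-6/7)) = 7z/(7z + 6)
ROC: |z| > 6/7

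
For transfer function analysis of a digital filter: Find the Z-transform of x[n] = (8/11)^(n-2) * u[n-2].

Time-shifting property: if X(z) = Z{x[n]}, then Z{x[n-d]} = z^(-d) * X(z)
X(z) = z/(z - 8/11) for x[n] = (8/11)^n * u[n]
Z{x[n-2]} = z^(-2) * z/(z - 8/11) = z^(-1)/(z - 8/11)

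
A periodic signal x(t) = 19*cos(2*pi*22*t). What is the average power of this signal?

Average power of A*cos(wt) is A^2/2.
P = 19^2 / 2 = 361/2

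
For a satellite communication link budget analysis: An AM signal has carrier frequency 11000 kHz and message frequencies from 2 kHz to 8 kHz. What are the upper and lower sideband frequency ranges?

Upper sideband (USB) = fc + [fm_low, fm_high] = 11000 + [2, 8] = [11002, 11008] kHz
Lower sideband (LSB) = fc - [fm_high, fm_low] = 11000 - [8, 2] = [10992, 10998] kHz
Total occupied spectrum: 10992 kHz to 11008 kHz (plus carrier at 11000 kHz)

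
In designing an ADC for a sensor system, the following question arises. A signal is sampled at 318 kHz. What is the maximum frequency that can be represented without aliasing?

The maximum frequency that can be represented without aliasing
is the Nyquist frequency: f_max = f_s / 2 = 318 kHz / 2 = 159 kHz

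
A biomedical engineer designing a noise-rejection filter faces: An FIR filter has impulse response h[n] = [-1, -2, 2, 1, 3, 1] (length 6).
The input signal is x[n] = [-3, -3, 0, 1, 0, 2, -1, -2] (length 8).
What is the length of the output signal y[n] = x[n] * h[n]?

For linear convolution, the output length is:
len(y) = len(x) + len(h) - 1 = 8 + 6 - 1 = 13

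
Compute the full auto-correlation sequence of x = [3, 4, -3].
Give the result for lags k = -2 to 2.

r_xx[k] = sum_m x[m]*x[m+k], indexed from 0, for k = -2 to 2:
  r_xx[-2] = x[2]*x[0] = -9
  r_xx[-1] = x[1]*x[0] + x[2]*x[1] = 0
  r_xx[0] = x[0]*x[0] + x[1]*x[1] + x[2]*x[2] = 34
  r_xx[1] = x[0]*x[1] + x[1]*x[2] = 0
  r_xx[2] = x[0]*x[2] = -9
r_xx = [-9, 0, 34, 0, -9]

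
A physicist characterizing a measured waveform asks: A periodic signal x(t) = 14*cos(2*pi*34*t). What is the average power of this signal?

Average power of A*cos(wt) is A^2/2.
P = 14^2 / 2 = 196/2 = 98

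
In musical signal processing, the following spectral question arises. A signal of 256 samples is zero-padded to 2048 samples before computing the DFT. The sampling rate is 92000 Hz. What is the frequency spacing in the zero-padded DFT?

Original DFT: N = 256, resolution = f_s/N = 92000/256 = 2875/8 Hz
Zero-padded DFT: N = 2048, resolution = f_s/N = 92000/2048 = 2875/64 Hz
Zero-padding interpolates the spectrum (finer frequency grid)
but does NOT improve the true spectral resolution (ability to resolve close frequencies).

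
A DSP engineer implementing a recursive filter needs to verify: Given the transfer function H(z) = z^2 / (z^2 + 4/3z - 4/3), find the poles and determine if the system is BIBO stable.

Poles are roots of the denominator: z^2 + 4/3z - 4/3 = 0.
Quadratic formula: z = [-(4/3) +/- sqrt((4/3)^2 - 4*(-4/3))] / 2
Discriminant = 16/9 + 16/3 = 64/9; sqrt = 8/3.
z = (-4/3 +/- 8/3) / 2 => z = 2/3 or z = -2.
|p1| = 2, |p2| = 2/3.
For BIBO stability, all poles must lie inside the unit circle (|p| < 1).
System is UNSTABLE since at least one |p| >= 1.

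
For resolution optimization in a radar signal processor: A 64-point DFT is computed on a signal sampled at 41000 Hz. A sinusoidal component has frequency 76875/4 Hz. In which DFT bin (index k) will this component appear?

DFT frequency resolution = f_s/N = 41000/64 = 5125/8 Hz
Bin index k = f_signal / resolution = 76875/4 / 5125/8 = 30
The signal frequency 76875/4 Hz falls in DFT bin k = 30.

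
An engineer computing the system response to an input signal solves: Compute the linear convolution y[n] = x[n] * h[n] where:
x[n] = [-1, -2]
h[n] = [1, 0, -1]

y[n] = sum_k x[k]*h[n-k]. Output length = len(x) + len(h) - 1 = 2 + 3 - 1 = 4.
y[0] = -1*1 = -1
y[1] = -2*1 + -1*0 = -2
y[2] = -2*0 + -1*-1 = 1
y[3] = -2*-1 = 2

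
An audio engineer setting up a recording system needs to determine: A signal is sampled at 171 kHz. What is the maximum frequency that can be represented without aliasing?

The maximum frequency that can be represented without aliasing
is the Nyquist frequency: f_max = f_s / 2 = 171 kHz / 2 = 171/2 kHz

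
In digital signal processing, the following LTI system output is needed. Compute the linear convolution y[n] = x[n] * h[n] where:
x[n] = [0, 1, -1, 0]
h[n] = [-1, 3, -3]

y[n] = sum_k x[k]*h[n-k]. Output length = len(x) + len(h) - 1 = 4 + 3 - 1 = 6.
y[0] = 0*-1 = 0
y[1] = 1*-1 + 0*3 = -1
y[2] = -1*-1 + 1*3 + 0*-3 = 4
y[3] = 0*-1 + -1*3 + 1*-3 = -6
y[4] = 0*3 + -1*-3 = 3
y[5] = 0*-3 = 0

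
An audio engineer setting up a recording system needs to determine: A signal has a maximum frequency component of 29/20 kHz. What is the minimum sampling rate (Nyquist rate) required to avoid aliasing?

By the Nyquist-Shannon sampling theorem,
the minimum sampling rate (Nyquist rate) must be at least 2 * f_max.
Nyquist rate = 2 * 29/20 kHz = 29/10 kHz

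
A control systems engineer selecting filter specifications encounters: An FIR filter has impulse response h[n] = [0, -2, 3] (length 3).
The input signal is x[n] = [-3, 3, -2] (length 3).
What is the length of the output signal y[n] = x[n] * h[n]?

For linear convolution, the output length is:
len(y) = len(x) + len(h) - 1 = 3 + 3 - 1 = 5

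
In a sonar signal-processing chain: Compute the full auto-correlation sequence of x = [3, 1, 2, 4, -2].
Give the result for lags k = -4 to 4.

r_xx[k] = sum_m x[m]*x[m+k], indexed from 0, for k = -4 to 4:
  r_xx[-4] = x[4]*x[0] = -6
  r_xx[-3] = x[3]*x[0] + x[4]*x[1] = 10
  r_xx[-2] = x[2]*x[0] + x[3]*x[1] + x[4]*x[2] = 6
  r_xx[-1] = x[1]*x[0] + x[2]*x[1] + x[3]*x[2] + x[4]*x[3] = 5
  r_xx[0] = x[0]*x[0] + x[1]*x[1] + x[2]*x[2] + x[3]*x[3] + x[4]*x[4] = 34
  r_xx[1] = x[0]*x[1] + x[1]*x[2] + x[2]*x[3] + x[3]*x[4] = 5
  r_xx[2] = x[0]*x[2] + x[1]*x[3] + x[2]*x[4] = 6
  r_xx[3] = x[0]*x[3] + x[1]*x[4] = 10
  r_xx[4] = x[0]*x[4] = -6
r_xx = [-6, 10, 6, 5, 34, 5, 6, 10, -6]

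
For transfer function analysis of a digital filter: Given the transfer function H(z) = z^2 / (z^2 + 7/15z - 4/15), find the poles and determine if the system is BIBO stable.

Poles are roots of the denominator: z^2 + 7/15z - 4/15 = 0.
Quadratic formula: z = [-(7/15) +/- sqrt((7/15)^2 - 4*(-4/15))] / 2
Discriminant = 49/225 + 16/15 = 289/225; sqrt = 17/15.
z = (-7/15 +/- 17/15) / 2 => z = 1/3 or z = -4/5.
|p1| = 1/3, |p2| = 4/5.
For BIBO stability, all poles must lie inside the unit circle (|p| < 1).
System is STABLE since both |p| < 1.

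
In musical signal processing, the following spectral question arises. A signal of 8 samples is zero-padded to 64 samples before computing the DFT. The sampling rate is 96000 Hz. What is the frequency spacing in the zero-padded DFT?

Original DFT: N = 8, resolution = f_s/N = 96000/8 = 12000 Hz
Zero-padded DFT: N = 64, resolution = f_s/N = 96000/64 = 1500 Hz
Zero-padding interpolates the spectrum (finer frequency grid)
but does NOT improve the true spectral resolution (ability to resolve close frequencies).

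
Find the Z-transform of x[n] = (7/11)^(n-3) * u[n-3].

Time-shifting property: if X(z) = Z{x[n]}, then Z{x[n-d]} = z^(-d) * X(z)
X(z) = z/(z - 7/11) for x[n] = (7/11)^n * u[n]
Z{x[n-3]} = z^(-3) * z/(z - 7/11) = z^(-2)/(z - 7/11)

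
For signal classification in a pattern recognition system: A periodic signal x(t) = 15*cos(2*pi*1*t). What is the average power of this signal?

Average power of A*cos(wt) is A^2/2.
P = 15^2 / 2 = 225/2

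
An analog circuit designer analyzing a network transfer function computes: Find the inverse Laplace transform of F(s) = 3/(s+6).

Standard pair: k/(s+a) <-> k*e^(-at)*u(t)
With k=3, a=6: f(t) = 3*e^(-6t)*u(t)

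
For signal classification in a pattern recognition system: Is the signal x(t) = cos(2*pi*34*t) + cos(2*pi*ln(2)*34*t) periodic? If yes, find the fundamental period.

f1 = 34 Hz, f2 = 34*ln(2) Hz
Ratio f2/f1 = ln(2), which is irrational.
Since the frequency ratio is irrational, no common period exists.
The signal is not periodic.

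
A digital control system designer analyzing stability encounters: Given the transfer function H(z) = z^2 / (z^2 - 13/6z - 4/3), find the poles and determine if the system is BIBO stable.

Poles are roots of the denominator: z^2 - 13/6z - 4/3 = 0.
Quadratic formula: z = [-(-13/6) +/- sqrt((-13/6)^2 - 4*(-4/3))] / 2
Discriminant = 169/36 + 16/3 = 361/36; sqrt = 19/6.
z = (13/6 +/- 19/6) / 2 => z = 8/3 or z = -1/2.
|p1| = 8/3, |p2| = 1/2.
For BIBO stability, all poles must lie inside the unit circle (|p| < 1).
System is UNSTABLE since at least one |p| >= 1.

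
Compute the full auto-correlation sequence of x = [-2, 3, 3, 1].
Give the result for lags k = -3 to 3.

r_xx[k] = sum_m x[m]*x[m+k], indexed from 0, for k = -3 to 3:
  r_xx[-3] = x[3]*x[0] = -2
  r_xx[-2] = x[2]*x[0] + x[3]*x[1] = -3
  r_xx[-1] = x[1]*x[0] + x[2]*x[1] + x[3]*x[2] = 6
  r_xx[0] = x[0]*x[0] + x[1]*x[1] + x[2]*x[2] + x[3]*x[3] = 23
  r_xx[1] = x[0]*x[1] + x[1]*x[2] + x[2]*x[3] = 6
  r_xx[2] = x[0]*x[2] + x[1]*x[3] = -3
  r_xx[3] = x[0]*x[3] = -2
r_xx = [-2, -3, 6, 23, 6, -3, -2]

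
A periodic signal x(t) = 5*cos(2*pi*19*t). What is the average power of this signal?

Average power of A*cos(wt) is A^2/2.
P = 5^2 / 2 = 25/2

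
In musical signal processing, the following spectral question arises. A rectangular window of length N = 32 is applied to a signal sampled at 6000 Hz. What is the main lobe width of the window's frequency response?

For a rectangular window of length N,
the main lobe width in frequency is 2*f_s/N.
= 2*6000/32 = 375 Hz
This determines the minimum frequency separation for resolving two sinusoids.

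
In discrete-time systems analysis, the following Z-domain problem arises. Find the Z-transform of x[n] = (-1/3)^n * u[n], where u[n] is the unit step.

The Z-transform of a^n * u[n] is z/(z-a) for |z| > |a|.
Here a = -1/3, so X(z) = z/(z - (-1/3)) = 3z/(3z + 1)
ROC: |z| > 1/3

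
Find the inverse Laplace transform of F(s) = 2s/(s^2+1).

Standard pair: s/(s^2+w^2) <-> cos(wt)*u(t)
With k=2, w=1: f(t) = 2*cos(t)*u(t)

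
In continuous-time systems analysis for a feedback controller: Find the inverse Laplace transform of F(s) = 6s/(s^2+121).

Standard pair: s/(s^2+w^2) <-> cos(wt)*u(t)
With k=6, w=11: f(t) = 6*cos(11t)*u(t)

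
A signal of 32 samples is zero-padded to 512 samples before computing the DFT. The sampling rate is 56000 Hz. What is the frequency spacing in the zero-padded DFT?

Original DFT: N = 32, resolution = f_s/N = 56000/32 = 1750 Hz
Zero-padded DFT: N = 512, resolution = f_s/N = 56000/512 = 875/8 Hz
Zero-padding interpolates the spectrum (finer frequency grid)
but does NOT improve the true spectral resolution (ability to resolve close frequencies).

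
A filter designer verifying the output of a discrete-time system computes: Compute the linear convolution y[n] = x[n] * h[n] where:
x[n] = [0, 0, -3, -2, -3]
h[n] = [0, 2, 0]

y[n] = sum_k x[k]*h[n-k]. Output length = len(x) + len(h) - 1 = 5 + 3 - 1 = 7.
y[0] = 0*0 = 0
y[1] = 0*0 + 0*2 = 0
y[2] = -3*0 + 0*2 + 0*0 = 0
y[3] = -2*0 + -3*2 + 0*0 = -6
y[4] = -3*0 + -2*2 + -3*0 = -4
y[5] = -3*2 + -2*0 = -6
y[6] = -3*0 = 0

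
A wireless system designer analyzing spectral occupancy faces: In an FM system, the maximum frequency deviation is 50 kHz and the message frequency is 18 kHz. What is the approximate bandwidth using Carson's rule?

Carson's rule: BW = 2*(delta_f + f_m)
= 2*(50 + 18) kHz = 136 kHz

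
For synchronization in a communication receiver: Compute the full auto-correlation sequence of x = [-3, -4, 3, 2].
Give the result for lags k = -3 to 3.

r_xx[k] = sum_m x[m]*x[m+k], indexed from 0, for k = -3 to 3:
  r_xx[-3] = x[3]*x[0] = -6
  r_xx[-2] = x[2]*x[0] + x[3]*x[1] = -17
  r_xx[-1] = x[1]*x[0] + x[2]*x[1] + x[3]*x[2] = 6
  r_xx[0] = x[0]*x[0] + x[1]*x[1] + x[2]*x[2] + x[3]*x[3] = 38
  r_xx[1] = x[0]*x[1] + x[1]*x[2] + x[2]*x[3] = 6
  r_xx[2] = x[0]*x[2] + x[1]*x[3] = -17
  r_xx[3] = x[0]*x[3] = -6
r_xx = [-6, -17, 6, 38, 6, -17, -6]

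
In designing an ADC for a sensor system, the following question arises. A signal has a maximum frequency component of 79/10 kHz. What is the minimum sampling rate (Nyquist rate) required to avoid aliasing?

By the Nyquist-Shannon sampling theorem,
the minimum sampling rate (Nyquist rate) must be at least 2 * f_max.
Nyquist rate = 2 * 79/10 kHz = 79/5 kHz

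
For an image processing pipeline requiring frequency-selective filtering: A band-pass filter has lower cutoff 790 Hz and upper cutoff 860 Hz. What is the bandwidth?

Bandwidth = f_high - f_low
= 860 Hz - 790 Hz = 70 Hz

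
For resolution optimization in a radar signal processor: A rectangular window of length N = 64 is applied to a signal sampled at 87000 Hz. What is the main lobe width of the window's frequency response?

For a rectangular window of length N,
the main lobe width in frequency is 2*f_s/N.
= 2*87000/64 = 10875/4 Hz
This determines the minimum frequency separation for resolving two sinusoids.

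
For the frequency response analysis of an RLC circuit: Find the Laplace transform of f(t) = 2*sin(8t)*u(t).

Standard pair: sin(wt)*u(t) <-> w/(s^2+w^2)
With w = 8: L{2*sin(8t)*u(t)} = 16/(s^2+64)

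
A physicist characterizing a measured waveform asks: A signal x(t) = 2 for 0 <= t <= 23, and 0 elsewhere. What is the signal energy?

Energy = integral of |x(t)|^2 dt over the signal duration
= 2^2 * 23 = 4 * 23 = 92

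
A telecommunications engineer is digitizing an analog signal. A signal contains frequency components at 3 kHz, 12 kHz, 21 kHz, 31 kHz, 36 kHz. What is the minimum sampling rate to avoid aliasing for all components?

The highest frequency component is f_max = 36 kHz.
Nyquist rate = 2 * f_max = 2 * 36 kHz = 72 kHz.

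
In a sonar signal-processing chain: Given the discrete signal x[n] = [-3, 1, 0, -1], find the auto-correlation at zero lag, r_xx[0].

The auto-correlation at zero lag r_xx[0] equals the signal energy.
r_xx[0] = sum of x[n]^2 = (-3)^2 + 1^2 + 0^2 + (-1)^2
= 9 + 1 + 0 + 1 = 11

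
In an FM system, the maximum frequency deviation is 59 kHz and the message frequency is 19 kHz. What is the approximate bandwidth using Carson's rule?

Carson's rule: BW = 2*(delta_f + f_m)
= 2*(59 + 19) kHz = 156 kHz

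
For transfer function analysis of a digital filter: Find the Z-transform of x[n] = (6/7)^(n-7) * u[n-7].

Time-shifting property: if X(z) = Z{x[n]}, then Z{x[n-d]} = z^(-d) * X(z)
X(z) = z/(z - 6/7) for x[n] = (6/7)^n * u[n]
Z{x[n-7]} = z^(-7) * z/(z - 6/7) = z^(-6)/(z - 6/7)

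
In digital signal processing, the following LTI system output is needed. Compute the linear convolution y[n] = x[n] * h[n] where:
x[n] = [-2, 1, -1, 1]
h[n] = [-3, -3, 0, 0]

y[n] = sum_k x[k]*h[n-k]. Output length = len(x) + len(h) - 1 = 4 + 4 - 1 = 7.
y[0] = -2*-3 = 6
y[1] = 1*-3 + -2*-3 = 3
y[2] = -1*-3 + 1*-3 + -2*0 = 0
y[3] = 1*-3 + -1*-3 + 1*0 + -2*0 = 0
y[4] = 1*-3 + -1*0 + 1*0 = -3
y[5] = 1*0 + -1*0 = 0
y[6] = 1*0 = 0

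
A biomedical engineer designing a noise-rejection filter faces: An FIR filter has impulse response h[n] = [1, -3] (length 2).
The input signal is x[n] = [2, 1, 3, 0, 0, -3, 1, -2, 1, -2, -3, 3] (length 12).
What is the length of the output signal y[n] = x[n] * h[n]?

For linear convolution, the output length is:
len(y) = len(x) + len(h) - 1 = 12 + 2 - 1 = 13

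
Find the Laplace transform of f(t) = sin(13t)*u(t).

Standard pair: sin(wt)*u(t) <-> w/(s^2+w^2)
With w = 13: L{sin(13t)*u(t)} = 13/(s^2+169)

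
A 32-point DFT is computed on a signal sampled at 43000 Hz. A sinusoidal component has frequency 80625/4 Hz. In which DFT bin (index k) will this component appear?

DFT frequency resolution = f_s/N = 43000/32 = 5375/4 Hz
Bin index k = f_signal / resolution = 80625/4 / 5375/4 = 15
The signal frequency 80625/4 Hz falls in DFT bin k = 15.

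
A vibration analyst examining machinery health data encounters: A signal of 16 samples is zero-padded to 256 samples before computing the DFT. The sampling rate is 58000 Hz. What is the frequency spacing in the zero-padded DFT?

Original DFT: N = 16, resolution = f_s/N = 58000/16 = 3625 Hz
Zero-padded DFT: N = 256, resolution = f_s/N = 58000/256 = 3625/16 Hz
Zero-padding interpolates the spectrum (finer frequency grid)
but does NOT improve the true spectral resolution (ability to resolve close frequencies).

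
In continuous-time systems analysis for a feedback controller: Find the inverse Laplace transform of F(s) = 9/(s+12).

Standard pair: k/(s+a) <-> k*e^(-at)*u(t)
With k=9, a=12: f(t) = 9*e^(-12t)*u(t)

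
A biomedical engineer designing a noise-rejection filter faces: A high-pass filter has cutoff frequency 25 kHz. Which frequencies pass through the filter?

A high-pass filter passes all frequencies above the cutoff frequency 25 kHz and attenuates lower frequencies.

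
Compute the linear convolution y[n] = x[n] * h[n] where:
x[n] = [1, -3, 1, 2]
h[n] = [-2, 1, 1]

y[n] = sum_k x[k]*h[n-k]. Output length = len(x) + len(h) - 1 = 4 + 3 - 1 = 6.
y[0] = 1*-2 = -2
y[1] = -3*-2 + 1*1 = 7
y[2] = 1*-2 + -3*1 + 1*1 = -4
y[3] = 2*-2 + 1*1 + -3*1 = -6
y[4] = 2*1 + 1*1 = 3
y[5] = 2*1 = 2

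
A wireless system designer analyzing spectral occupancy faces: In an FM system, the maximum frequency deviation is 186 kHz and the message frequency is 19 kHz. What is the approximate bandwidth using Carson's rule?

Carson's rule: BW = 2*(delta_f + f_m)
= 2*(186 + 19) kHz = 410 kHz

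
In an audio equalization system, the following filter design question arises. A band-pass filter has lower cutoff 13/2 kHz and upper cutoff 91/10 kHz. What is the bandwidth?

Bandwidth = f_high - f_low
= 91/10 kHz - 13/2 kHz = 13/5 kHz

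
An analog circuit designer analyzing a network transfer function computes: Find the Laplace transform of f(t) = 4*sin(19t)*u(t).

Standard pair: sin(wt)*u(t) <-> w/(s^2+w^2)
With w = 19: L{4*sin(19t)*u(t)} = 76/(s^2+361)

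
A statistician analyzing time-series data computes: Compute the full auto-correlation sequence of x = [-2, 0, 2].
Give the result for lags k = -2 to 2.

r_xx[k] = sum_m x[m]*x[m+k], indexed from 0, for k = -2 to 2:
  r_xx[-2] = x[2]*x[0] = -4
  r_xx[-1] = x[1]*x[0] + x[2]*x[1] = 0
  r_xx[0] = x[0]*x[0] + x[1]*x[1] + x[2]*x[2] = 8
  r_xx[1] = x[0]*x[1] + x[1]*x[2] = 0
  r_xx[2] = x[0]*x[2] = -4
r_xx = [-4, 0, 8, 0, -4]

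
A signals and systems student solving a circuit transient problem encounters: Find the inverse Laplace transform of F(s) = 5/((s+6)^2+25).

Standard pair: w/((s+a)^2+w^2) <-> e^(-at)*sin(wt)*u(t)
With a=6, w=5: f(t) = e^(-6t)*sin(5t)*u(t)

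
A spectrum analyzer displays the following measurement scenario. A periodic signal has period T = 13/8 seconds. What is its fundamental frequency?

The fundamental frequency is the reciprocal of the period.
f = 1/T = 1/(13/8) = 8/13 Hz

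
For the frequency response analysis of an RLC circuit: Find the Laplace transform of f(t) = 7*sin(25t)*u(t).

Standard pair: sin(wt)*u(t) <-> w/(s^2+w^2)
With w = 25: L{7*sin(25t)*u(t)} = 175/(s^2+625)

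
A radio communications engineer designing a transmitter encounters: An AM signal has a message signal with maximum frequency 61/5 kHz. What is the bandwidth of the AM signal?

In AM (double-sideband), the bandwidth is twice the message frequency.
BW = 2 * f_m = 2 * 61/5 kHz = 122/5 kHz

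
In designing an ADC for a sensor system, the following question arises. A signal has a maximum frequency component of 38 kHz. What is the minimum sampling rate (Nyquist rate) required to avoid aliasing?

By the Nyquist-Shannon sampling theorem,
the minimum sampling rate (Nyquist rate) must be at least 2 * f_max.
Nyquist rate = 2 * 38 kHz = 76 kHz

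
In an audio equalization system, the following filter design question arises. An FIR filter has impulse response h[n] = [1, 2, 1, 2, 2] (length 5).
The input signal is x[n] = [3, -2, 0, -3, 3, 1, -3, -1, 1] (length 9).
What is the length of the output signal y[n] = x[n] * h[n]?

For linear convolution, the output length is:
len(y) = len(x) + len(h) - 1 = 9 + 5 - 1 = 13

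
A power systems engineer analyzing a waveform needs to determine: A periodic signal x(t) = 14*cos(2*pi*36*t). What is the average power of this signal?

Average power of A*cos(wt) is A^2/2.
P = 14^2 / 2 = 196/2 = 98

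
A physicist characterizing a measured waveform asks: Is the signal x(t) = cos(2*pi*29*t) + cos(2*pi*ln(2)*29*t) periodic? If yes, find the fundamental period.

f1 = 29 Hz, f2 = 29*ln(2) Hz
Ratio f2/f1 = ln(2), which is irrational.
Since the frequency ratio is irrational, no common period exists.
The signal is not periodic.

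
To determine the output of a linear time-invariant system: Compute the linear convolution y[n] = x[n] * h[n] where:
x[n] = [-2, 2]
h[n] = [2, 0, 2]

y[n] = sum_k x[k]*h[n-k]. Output length = len(x) + len(h) - 1 = 2 + 3 - 1 = 4.
y[0] = -2*2 = -4
y[1] = 2*2 + -2*0 = 4
y[2] = 2*0 + -2*2 = -4
y[3] = 2*2 = 4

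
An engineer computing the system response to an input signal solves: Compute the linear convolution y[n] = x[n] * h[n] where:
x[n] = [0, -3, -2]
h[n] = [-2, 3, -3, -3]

y[n] = sum_k x[k]*h[n-k]. Output length = len(x) + len(h) - 1 = 3 + 4 - 1 = 6.
y[0] = 0*-2 = 0
y[1] = -3*-2 + 0*3 = 6
y[2] = -2*-2 + -3*3 + 0*-3 = -5
y[3] = -2*3 + -3*-3 + 0*-3 = 3
y[4] = -2*-3 + -3*-3 = 15
y[5] = -2*-3 = 6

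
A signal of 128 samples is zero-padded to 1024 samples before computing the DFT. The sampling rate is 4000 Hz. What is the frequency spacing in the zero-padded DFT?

Original DFT: N = 128, resolution = f_s/N = 4000/128 = 125/4 Hz
Zero-padded DFT: N = 1024, resolution = f_s/N = 4000/1024 = 125/32 Hz
Zero-padding interpolates the spectrum (finer frequency grid)
but does NOT improve the true spectral resolution (ability to resolve close frequencies).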